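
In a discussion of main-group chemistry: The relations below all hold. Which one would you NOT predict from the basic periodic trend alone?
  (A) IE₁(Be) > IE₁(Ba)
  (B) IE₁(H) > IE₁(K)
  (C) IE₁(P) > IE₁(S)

(C)

The general trend: first ionization energy increases across a period and decreases down a group.
(A) Be (period 2, group 2) vs Ba (period 6, group 2): the stated order agrees with the simple trend.
(B) H (period 1, group 1) vs K (period 4, group 1): the stated order agrees with the simple trend.
(C) P (period 3, group 15) vs S (period 3, group 16): the stated order contradicts the simple trend.
The exception is (C): S (3p⁴) ionizes more easily than half-filled P (3p³) because the paired 3p electron in S is pushed out by e⁻–e⁻ repulsion.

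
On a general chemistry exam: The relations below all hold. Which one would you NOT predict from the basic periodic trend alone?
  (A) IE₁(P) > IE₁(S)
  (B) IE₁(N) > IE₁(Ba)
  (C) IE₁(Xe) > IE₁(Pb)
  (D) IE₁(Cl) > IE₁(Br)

The general trend: first ionisation energy increases across a period and decreases down a group.
(A) P (period 3, group 15) vs S (period 3, group 16): the stated order contradicts the simple trend.
(B) N (period 2, group 15) vs Ba (period 6, group 2): the stated order agrees with the simple trend.
(C) Xe (period 5, group 18) vs Pb (period 6, group 14): the stated order agrees with the simple trend.
(D) Cl (period 3, group 17) vs Br (period 4, group 17): the stated order agrees with the simple trend.
The exception is (A): S (3p⁴) ionizes more easily than half-filled P (3p³) because the paired 3p electron in S is pushed out by e⁻–e⁻ repulsion.

(A)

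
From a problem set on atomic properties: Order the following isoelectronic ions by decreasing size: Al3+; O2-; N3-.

N3- > O2- > Al3+

All of these have 10 electrons, so size is governed by nuclear charge alone: the more protons, the stronger the pull on the same electron cloud, and the smaller the ion.
Nuclear charges: Al3+ (Z=13), O2- (Z=8), N3- (Z=7).
Largest to smallest: N3- > O2- > Al3+.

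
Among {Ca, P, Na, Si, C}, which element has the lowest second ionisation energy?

Ca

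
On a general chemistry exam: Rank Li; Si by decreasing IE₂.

Consider each +1 ion: Li⁺ is the bare [He] core; Si⁺ still has 3 valence electrons.
Core electrons are held far more tightly than valence electrons, so Li tops the IE_2 order.
Tabulated IE_2 (kJ/mol): Li 7298, Si 1577.
Overall IE_2 order: Si < Li.

Li > Si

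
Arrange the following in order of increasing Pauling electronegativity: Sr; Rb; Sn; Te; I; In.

Rb is in period 5, group 1; Sr is in period 5, group 2; In is in period 5, group 13; Sn is in period 5, group 14; Te is in period 5, group 16; I is in period 5, group 17.
Atoms toward the upper right of the periodic table pull bonding electrons most strongly.
All lie in period 5, so electronegativity increases left to right.
So from lowest to highest: Rb < Sr < In < Sn < Te < I.

Rb < Sr < In < Sn < Te < I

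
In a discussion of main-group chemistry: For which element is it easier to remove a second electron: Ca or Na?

After 1 electron has been removed, what remains? Ca⁺ still has 1 valence electron; Na⁺ is the bare [Ne] core.
Breaking into a closed-shell core is much more expensive than removing a leftover valence electron — Na has the largest IE_2 here.
Tabulated IE_2 (kJ/mol): Ca 1145, Na 4562.
Hence IE_2: Ca < Na.

Ca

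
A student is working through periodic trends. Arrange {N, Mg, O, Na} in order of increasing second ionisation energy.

IE_2 is the cost of taking one more electron from the +1 cation: N⁺ still has 4 valence electrons; Mg⁺ still has 1 valence electron; O⁺ still has 5 valence electrons; Na⁺ is the bare [Ne] core.
Core electrons are held far more tightly than valence electrons, so Na tops the IE_2 order.
Valence configurations: N⁺ [He]2s²2p², Mg⁺ [Ne]3s¹, O⁺ [He]2s²2p³.
The numbers (kJ/mol): N 2856, Mg 1451, O 3388, Na 4562.
Hence IE_2: Mg < N < O < Na.

Mg, N, O, Na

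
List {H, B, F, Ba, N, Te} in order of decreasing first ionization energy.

F > N > H > Te > B > Ba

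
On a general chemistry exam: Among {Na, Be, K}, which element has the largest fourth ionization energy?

The fourth ionization energy removes an electron from the +3 ion. For each element: Na³⁺ is already 2 electrons into the core; Be³⁺ is already 1 electron into the core; K³⁺ is already 2 electrons into the core.
All of these are removing an electron from a noble-gas core or deeper; the smaller core (lower principal quantum number) is held far more tightly, and within a period the higher nuclear charge binds the same core more tightly.
The numbers (kJ/mol): Na 9543, Be 21007, K 5877.
Overall IE_4 order: K < Na < Be.

Be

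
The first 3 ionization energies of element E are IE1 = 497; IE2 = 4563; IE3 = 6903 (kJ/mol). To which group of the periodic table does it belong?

Group 1

Look for the largest jump between consecutive ionization energies: IE2/IE1 ≈ 9.2, far larger than any earlier ratio.
That jump marks the point where a core electron is being removed. So the atom has 1 valence electron.
A main-group element with 1 valence electron is in group 1.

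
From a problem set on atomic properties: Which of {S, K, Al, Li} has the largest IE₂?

Li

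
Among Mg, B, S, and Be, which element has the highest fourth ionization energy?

B

Consider each +3 ion: Mg³⁺ is already 1 electron into the core; B³⁺ is the bare [He] core; S³⁺ still has 3 valence electrons; Be³⁺ is already 1 electron into the core.
Core electrons are held far more tightly than valence electrons, so Mg, Be and B top the IE_4 order.
Tabulated IE_4 (kJ/mol): Mg 10543, B 25026, S 4556, Be 21007.
So the fourth ionization energies run S < Mg < Be < B.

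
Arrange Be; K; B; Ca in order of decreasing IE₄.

B > Be > Ca > K

The fourth ionization energy removes an electron from the +3 ion. For each element: Be³⁺ is already 1 electron into the core; K³⁺ is already 2 electrons into the core; B³⁺ is the bare [He] core; Ca³⁺ is already 1 electron into the core.
All of these are removing an electron from a noble-gas core or deeper; the smaller core (lower principal quantum number) is held far more tightly, and within a period the higher nuclear charge binds the same core more tightly.
The numbers (kJ/mol): Be 21007, K 5877, B 25026, Ca 6491.
Putting it together, IE_4: K < Ca < Be < B.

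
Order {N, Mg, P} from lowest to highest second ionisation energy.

Mg, P, N

After 1 electron has been removed, what remains? N⁺ still has 4 valence electrons; Mg⁺ still has 1 valence electron; P⁺ still has 4 valence electrons.
All are still removing valence electrons, so compare the +1 ions as you would atoms: IE_2 generally rises across a period (higher Z_eff) and falls down a group (larger shell), subject to the usual subshell exceptions.
Valence configurations: N⁺ [He]2s²2p², Mg⁺ [Ne]3s¹, P⁺ [Ne]3s²3p².
Approximate IE_2 values (kJ/mol): N 2856, Mg 1451, P 1907.
Hence IE_2: Mg < P < N.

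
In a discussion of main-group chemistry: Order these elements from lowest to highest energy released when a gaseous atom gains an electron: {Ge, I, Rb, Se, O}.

O is in period 2, group 16; Ge is in period 4, group 14; Se is in period 4, group 16; Rb is in period 5, group 1; I is in period 5, group 17.
Adding an electron releases more energy for atoms nearer the top right (short of the noble gases).
Neither a single period nor a single group — weigh both effects.
Ge > Rb: both effects reinforce here, so Ge is clearly the higher of the two.
O > Ge: both effects reinforce here, so O is clearly the higher of the two.
Se > O: this pair runs against the simple trend — see the exception note.
I > Se: the two effects oppose for this pair; the across-period effect wins (295 vs 195 kJ/mol).
Note the exception: Se has a higher electron affinity than O, contrary to the simple trend — O's compact 2p subshell gives strong electron–electron repulsion on the added electron.
Tabulated electron affinity (kJ/mol): O 141, Ge 119, Se 195, Rb 47, I 295.
So from lowest to highest: Rb < Ge < O < Se < I.

Rb < Ge < O < Se < I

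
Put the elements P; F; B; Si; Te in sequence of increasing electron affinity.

B < P < Si < Te < F

Electron affinity generally becomes more exothermic across a period toward the halogens and less exothermic down a group.
Here both period and group differ, so the two effects have to be weighed against each other.
P > B: period and group pull opposite ways; the across-period shift dominates (72 vs 27 kJ/mol).
Si > P: this pair runs against the simple trend — see the exception note.
Te > Si: the two effects oppose for this pair; the across-period effect wins (190 vs 134 kJ/mol).
F > Te: both effects reinforce here, so F is clearly the higher of the two.
Note the exception: Si has a higher electron affinity than P, contrary to the simple trend — adding an electron to P's half-filled 3p³ is unfavourable, so Si (3p²) has the more exothermic EA.
Approximate values (kJ/mol): B 27, F 328, Si 134, P 72, Te 190.
So from lowest to highest: B < P < Si < Te < F.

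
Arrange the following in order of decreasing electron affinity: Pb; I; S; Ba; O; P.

I, S, O, P, Pb, Ba

Electron affinity generally becomes more exothermic across a period toward the halogens and less exothermic down a group.
Here both period and group differ, so the two effects have to be weighed against each other.
Pb > Ba: both are in period 6; the period trend gives Pb the larger value.
P > Pb: relative to Pb, both the across-period and down-group shifts push P's electron affinity up.
O > P: both effects reinforce here, so O is clearly the higher of the two.
S > O: this pair runs against the simple trend — see the exception note.
I > S: period and group pull opposite ways; the across-period shift dominates (295 vs 200 kJ/mol).
Note the exception: S has a higher electron affinity than O, contrary to the simple trend — the compact 2p subshell of O repels the added electron more than S's larger 3p does.
Approximate values (kJ/mol): O 141, P 72, S 200, I 295, Ba 14, Pb 35.
So from highest to lowest: I > S > O > P > Pb > Ba.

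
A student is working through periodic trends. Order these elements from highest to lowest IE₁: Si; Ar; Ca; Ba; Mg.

Mg is in period 3, group 2; Si is in period 3, group 14; Ar is in period 3, group 18; Ca is in period 4, group 2; Ba is in period 6, group 2.
First ionization energy rises across a period (greater Z_eff holds electrons more tightly) and falls down a group (valence electrons are farther from the nucleus).
Here both period and group differ, so the two effects have to be weighed against each other.
Ca > Ba: they share group 2; the group trend gives Ca the larger value.
Mg > Ca: Mg sits above Ca in group 2, so the down-group effect alone puts Mg higher.
Si > Mg: both are in period 3; the period trend gives Si the larger value.
Ar > Si: both are in period 3; the period trend gives Ar the larger value.
Approximate values (kJ/mol): Mg 738, Si 786, Ar 1521, Ca 590, Ba 503.
So from highest to lowest: Ar > Si > Mg > Ca > Ba.

Ar > Si > Mg > Ca > Ba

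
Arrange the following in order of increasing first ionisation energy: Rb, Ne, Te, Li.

Li is in period 2, group 1; Ne is in period 2, group 18; Rb is in period 5, group 1; Te is in period 5, group 16.
IE₁ increases left→right with effective nuclear charge and decreases top→bottom as the valence shell moves farther out.
These span different periods and groups, so the two trends combine.
Li > Rb: they share group 1; the group trend gives Li the larger value.
Te > Li: the two effects oppose for this pair; the across-period effect wins (869 vs 520 kJ/mol).
Ne > Te: relative to Te, both the across-period and down-group shifts push Ne's first ionization energy up.
Approximate values (kJ/mol): Li 520, Ne 2081, Rb 403, Te 869.
So from lowest to highest: Rb < Li < Te < Ne.

Rb < Li < Te < Ne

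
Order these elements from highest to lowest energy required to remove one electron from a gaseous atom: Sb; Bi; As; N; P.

N is in period 2, group 15; P is in period 3, group 15; As is in period 4, group 15; Sb is in period 5, group 15; Bi is in period 6, group 15.
First ionization energy rises across a period (greater Z_eff holds electrons more tightly) and falls down a group (valence electrons are farther from the nucleus).
All are in group 15, so first ionization energy increases up the group.
So from highest to lowest: N > P > As > Sb > Bi.

N > P > As > Sb > Bi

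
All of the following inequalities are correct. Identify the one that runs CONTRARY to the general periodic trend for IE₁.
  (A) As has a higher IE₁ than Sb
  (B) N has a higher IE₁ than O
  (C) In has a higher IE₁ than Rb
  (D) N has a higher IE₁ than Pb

(B)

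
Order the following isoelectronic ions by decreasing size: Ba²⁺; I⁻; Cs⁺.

I⁻, Cs⁺, Ba²⁺

All of these have 54 electrons, so size is governed by nuclear charge alone: the more protons, the stronger the pull on the same electron cloud, and the smaller the ion.
Nuclear charges: Ba²⁺ (Z=56), Cs⁺ (Z=55), I⁻ (Z=53).
Largest to smallest: I⁻ > Cs⁺ > Ba²⁺.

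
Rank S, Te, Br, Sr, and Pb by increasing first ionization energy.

S is in period 3, group 16; Br is in period 4, group 17; Sr is in period 5, group 2; Te is in period 5, group 16; Pb is in period 6, group 14.
First ionization energy rises across a period (greater Z_eff holds electrons more tightly) and falls down a group (valence electrons are farther from the nucleus).
Neither a single period nor a single group — weigh both effects.
Pb > Sr: the two effects oppose for this pair; the across-period effect wins (716 vs 550 kJ/mol).
Te > Pb: both effects reinforce here, so Te is clearly the higher of the two.
S > Te: they share group 16; the group trend gives S the larger value.
Br > S: the two effects oppose for this pair; the across-period effect wins (1140 vs 1000 kJ/mol).
Approximate values (kJ/mol): S 1000, Br 1140, Sr 550, Te 869, Pb 716.
So from lowest to highest: Sr < Pb < Te < S < Br.

Sr, Pb, Te, S, Br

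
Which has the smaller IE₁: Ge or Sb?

Ge

Ge is in period 4, group 14; Sb is in period 5, group 15.
IE₁ increases left→right with effective nuclear charge and decreases top→bottom as the valence shell moves farther out.
A diagonal step moves right (one effect) and down (the opposite effect) at once.
Sb > Ge: period and group pull opposite ways; the across-period shift dominates (831 vs 762 kJ/mol).
For reference (kJ/mol): Ge 762, Sb 831.
So Ge has the smaller IE₁ (Ge < Sb).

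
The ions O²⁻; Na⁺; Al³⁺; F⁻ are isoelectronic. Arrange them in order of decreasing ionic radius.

O²⁻ > F⁻ > Na⁺ > Al³⁺

All of these have 10 electrons, so size is governed by nuclear charge alone: the more protons, the stronger the pull on the same electron cloud, and the smaller the ion.
Nuclear charges: Al³⁺ (Z=13), Na⁺ (Z=11), F⁻ (Z=9), O²⁻ (Z=8).
Largest to smallest: O²⁻ > F⁻ > Na⁺ > Al³⁺.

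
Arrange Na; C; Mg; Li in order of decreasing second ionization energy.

Li, Na, C, Mg

IE_2 is the cost of taking one more electron from the +1 cation: Na⁺ is the bare [Ne] core; C⁺ still has 3 valence electrons; Mg⁺ still has 1 valence electron; Li⁺ is the bare [He] core.
Core electrons are held far more tightly than valence electrons, so Na and Li top the IE_2 order.
Valence configurations: C⁺ [He]2s²2p¹, Mg⁺ [Ne]3s¹.
The numbers (kJ/mol): Na 4562, C 2353, Mg 1451, Li 7298.
So the second ionization energies run Mg < C < Na < Li.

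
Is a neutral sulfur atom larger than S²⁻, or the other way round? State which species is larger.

S²⁻

Forming S²⁻ adds 2 electrons to S. More electron–electron repulsion in the same shell, with unchanged nuclear charge, lets the cloud expand.
An anion is larger than its parent atom: S²⁻ > S.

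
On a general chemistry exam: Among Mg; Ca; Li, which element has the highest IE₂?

IE_2 is the cost of taking one more electron from the +1 cation: Mg⁺ still has 1 valence electron; Ca⁺ still has 1 valence electron; Li⁺ is the bare [He] core.
Core electrons are held far more tightly than valence electrons, so Li tops the IE_2 order.
Valence configurations: Mg⁺ [Ne]3s¹, Ca⁺ [Ar]4s¹.
The numbers (kJ/mol): Mg 1451, Ca 1145, Li 7298.
Overall IE_2 order: Ca < Mg < Li.

Li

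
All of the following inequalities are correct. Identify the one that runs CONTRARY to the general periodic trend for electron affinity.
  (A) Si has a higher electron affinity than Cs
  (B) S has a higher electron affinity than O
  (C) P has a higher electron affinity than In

The general trend: electron affinity increases across a period and decreases down a group.
(A) Si (period 3, group 14) vs Cs (period 6, group 1): the stated order agrees with the simple trend.
(B) S (period 3, group 16) vs O (period 2, group 16): the stated order contradicts the simple trend.
(C) P (period 3, group 15) vs In (period 5, group 13): the stated order agrees with the simple trend.
The exception is (B): the compact 2p subshell of O repels the added electron more than S's larger 3p does.

(B)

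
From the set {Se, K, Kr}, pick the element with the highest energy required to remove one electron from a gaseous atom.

Kr

K is in period 4, group 1; Se is in period 4, group 16; Kr is in period 4, group 18.
Removing the outermost electron gets harder across a period and easier down a group.
All lie in period 4, so first ionization energy increases left to right.
The highest energy required to remove one electron from a gaseous atom among these belongs to Kr.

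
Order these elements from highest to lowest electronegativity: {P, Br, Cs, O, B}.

EN rises left→right (higher Z_eff, smaller atoms) and falls top→bottom (larger, more shielded atoms).
Neither a single period nor a single group — weigh both effects.
B > Cs: both effects reinforce here, so B is clearly the higher of the two.
P > B: period and group pull opposite ways; the across-period shift dominates (2.19 vs 2.04).
Br > P: the two effects oppose for this pair; the across-period effect wins (2.96 vs 2.19).
O > Br: period and group pull opposite ways; the down-group shift dominates (3.44 vs 2.96).
Approximate values (Pauling): B 2.04, O 3.44, P 2.19, Br 2.96, Cs 0.79.
So from highest to lowest: O > Br > P > B > Cs.

O, Br, P, B, Cs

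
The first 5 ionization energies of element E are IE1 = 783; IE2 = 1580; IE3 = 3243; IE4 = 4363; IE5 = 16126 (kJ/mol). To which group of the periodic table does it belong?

Group 14

Look for the largest jump between consecutive ionization energies: IE5/IE4 ≈ 3.7, far larger than any earlier ratio.
That jump marks the point where a core electron is being removed. So the atom has 4 valence electrons.
A main-group element with 4 valence electrons is in group 14.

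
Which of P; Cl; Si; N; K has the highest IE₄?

N

IE_4 is the cost of taking one more electron from the +3 cation: P³⁺ still has 2 valence electrons; Cl³⁺ still has 4 valence electrons; Si³⁺ still has 1 valence electron; N³⁺ still has 2 valence electrons; K³⁺ is already 2 electrons into the core.
Usually core removal costs more than valence removal, but here the competition is close: a tightly held n=2 valence electron can cost more to remove than an n=3 core electron, so the actual values have to decide it.
Valence configurations: P³⁺ [Ne]3s², Cl³⁺ [Ne]3s²3p², Si³⁺ [Ne]3s¹, N³⁺ [He]2s².
Approximate IE_4 values (kJ/mol): P 4964, Cl 5159, Si 4356, N 7475, K 5877.
Hence IE_4: Si < P < Cl < K < N.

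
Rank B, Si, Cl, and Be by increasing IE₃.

Si, B, Cl, Be

The third ionization energy removes an electron from the +2 ion. For each element: B²⁺ still has 1 valence electron; Si²⁺ still has 2 valence electrons; Cl²⁺ still has 5 valence electrons; Be²⁺ is the bare [He] core.
Core electrons are held far more tightly than valence electrons, so Be tops the IE_3 order.
Valence configurations: B²⁺ [He]2s¹, Si²⁺ [Ne]3s², Cl²⁺ [Ne]3s²3p³.
Approximate IE_3 values (kJ/mol): B 3660, Si 3232, Cl 3822, Be 14849.
So the third ionization energies run Si < B < Cl < Be.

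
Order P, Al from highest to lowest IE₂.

IE_2 is the cost of taking one more electron from the +1 cation: P⁺ still has 4 valence electrons; Al⁺ still has 2 valence electrons.
All are still removing valence electrons, so compare the +1 ions as you would atoms: IE_2 generally rises across a period (higher Z_eff) and falls down a group (larger shell), subject to the usual subshell exceptions.
Valence configurations: P⁺ [Ne]3s²3p², Al⁺ [Ne]3s².
The numbers (kJ/mol): P 1907, Al 1817.
Putting it together, IE_2: Al < P.

P > Al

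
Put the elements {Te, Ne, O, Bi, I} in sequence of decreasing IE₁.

Ne > O > I > Te > Bi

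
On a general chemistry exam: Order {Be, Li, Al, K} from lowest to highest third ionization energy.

Consider each +2 ion: Be²⁺ is the bare [He] core; Li²⁺ is already 1 electron into the core; Al²⁺ still has 1 valence electron; K²⁺ is already 1 electron into the core.
Breaking into a closed-shell core is much more expensive than removing a leftover valence electron — K, Li and Be have the largest IE_3 here.
Approximate IE_3 values (kJ/mol): Be 14849, Li 11815, Al 2745, K 4420.
Putting it together, IE_3: Al < K < Li < Be.

Al < K < Li < Be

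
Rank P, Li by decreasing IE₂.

Li, P

The second ionization energy removes an electron from the +1 ion. For each element: P⁺ still has 4 valence electrons; Li⁺ is the bare [He] core.
Pulling an electron out of a noble-gas core costs far more than removing a remaining valence electron, so Li sits at the high end of IE_2.
Tabulated IE_2 (kJ/mol): P 1907, Li 7298.
So the second ionization energies run P < Li.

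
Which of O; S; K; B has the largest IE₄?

B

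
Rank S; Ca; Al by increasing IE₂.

After 1 electron has been removed, what remains? S⁺ still has 5 valence electrons; Ca⁺ still has 1 valence electron; Al⁺ still has 2 valence electrons.
All are still removing valence electrons, so compare the +1 ions as you would atoms: IE_2 generally rises across a period (higher Z_eff) and falls down a group (larger shell), subject to the usual subshell exceptions.
Valence configurations: S⁺ [Ne]3s²3p³, Ca⁺ [Ar]4s¹, Al⁺ [Ne]3s².
The numbers (kJ/mol): S 2252, Ca 1145, Al 1817.
Overall IE_2 order: Ca < Al < S.

Ca, Al, S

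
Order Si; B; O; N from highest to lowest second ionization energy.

The second ionization energy removes an electron from the +1 ion. For each element: Si⁺ still has 3 valence electrons; B⁺ still has 2 valence electrons; O⁺ still has 5 valence electrons; N⁺ still has 4 valence electrons.
All are still removing valence electrons, so compare the +1 ions as you would atoms: IE_2 generally rises across a period (higher Z_eff) and falls down a group (larger shell), subject to the usual subshell exceptions.
Valence configurations: Si⁺ [Ne]3s²3p¹, B⁺ [He]2s², O⁺ [He]2s²2p³, N⁺ [He]2s²2p².
Tabulated IE_2 (kJ/mol): Si 1577, B 2427, O 3388, N 2856.
Hence IE_2: Si < B < N < O.

O > N > B > Si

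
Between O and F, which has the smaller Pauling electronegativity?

Smaller atoms with higher effective nuclear charge are more electronegative.
All lie in period 2, so electronegativity increases left to right.
So O has the smaller Pauling electronegativity (O < F).

O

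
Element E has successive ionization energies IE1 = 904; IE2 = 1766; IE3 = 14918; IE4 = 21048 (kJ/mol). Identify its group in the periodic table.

Group 2

Look for the largest jump between consecutive ionization energies: IE3/IE2 ≈ 8.4, far larger than any earlier ratio.
That jump marks the point where a core electron is being removed. So the atom has 2 valence electrons.
A main-group element with 2 valence electrons is in group 2.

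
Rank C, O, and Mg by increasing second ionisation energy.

Consider each +1 ion: C⁺ still has 3 valence electrons; O⁺ still has 5 valence electrons; Mg⁺ still has 1 valence electron.
All are still removing valence electrons, so compare the +1 ions as you would atoms: IE_2 generally rises across a period (higher Z_eff) and falls down a group (larger shell), subject to the usual subshell exceptions.
Valence configurations: C⁺ [He]2s²2p¹, O⁺ [He]2s²2p³, Mg⁺ [Ne]3s¹.
Tabulated IE_2 (kJ/mol): C 2353, O 3388, Mg 1451.
Hence IE_2: Mg < C < O.

Mg < C < O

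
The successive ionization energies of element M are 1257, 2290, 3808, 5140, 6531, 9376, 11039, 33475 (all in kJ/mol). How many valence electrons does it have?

7

Look for the largest jump between consecutive ionization energies: IE8/IE7 ≈ 3.0, far larger than any earlier ratio.
That jump marks the point where a core electron is being removed. So the atom has 7 valence electrons.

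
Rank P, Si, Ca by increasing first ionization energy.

First ionization energy rises across a period (greater Z_eff holds electrons more tightly) and falls down a group (valence electrons are farther from the nucleus).
These span different periods and groups, so the two trends combine.
Si > Ca: relative to Ca, both the across-period and down-group shifts push Si's first ionization energy up.
P > Si: both are in period 3; the period trend gives P the larger value.
For reference (kJ/mol): Si 786, P 1012, Ca 590.
So from lowest to highest: Ca < Si < P.

Ca < Si < P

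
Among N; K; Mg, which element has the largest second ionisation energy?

K

Consider each +1 ion: N⁺ still has 4 valence electrons; K⁺ is the bare [Ar] core; Mg⁺ still has 1 valence electron.
Pulling an electron out of a noble-gas core costs far more than removing a remaining valence electron, so K sits at the high end of IE_2.
Valence configurations: N⁺ [He]2s²2p², Mg⁺ [Ne]3s¹.
Approximate IE_2 values (kJ/mol): N 2856, K 3052, Mg 1451.
Putting it together, IE_2: Mg < N < K.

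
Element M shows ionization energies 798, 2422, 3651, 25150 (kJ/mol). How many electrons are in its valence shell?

3

Look for the largest jump between consecutive ionization energies: IE4/IE3 ≈ 6.9, far larger than any earlier ratio.
That jump marks the point where a core electron is being removed. So the atom has 3 valence electrons.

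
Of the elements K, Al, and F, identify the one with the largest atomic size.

K

F is in period 2, group 17; Al is in period 3, group 13; K is in period 4, group 1.
Atomic radius shrinks across a period as nuclear charge pulls the same shell inward, and grows down a group as new shells are added.
Here both period and group differ, so the two effects have to be weighed against each other.
Al > F: relative to F, both the across-period and down-group shifts push Al's atomic radius up.
K > Al: relative to Al, both the across-period and down-group shifts push K's atomic radius up.
Approximate values (pm): F 64, Al 126, K 196.
The largest atomic size among these belongs to K.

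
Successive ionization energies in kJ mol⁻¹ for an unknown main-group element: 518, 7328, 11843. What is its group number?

Group 1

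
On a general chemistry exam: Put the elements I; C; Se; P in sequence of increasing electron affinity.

P < C < Se < I

C is in period 2, group 14; P is in period 3, group 15; Se is in period 4, group 16; I is in period 5, group 17.
Electron affinity generally becomes more exothermic across a period toward the halogens and less exothermic down a group.
These sit on a diagonal, where the across-period and down-group effects partly cancel.
C > P: period and group pull opposite ways; the down-group shift dominates (122 vs 72 kJ/mol).
Se > C: period and group pull opposite ways; the across-period shift dominates (195 vs 122 kJ/mol).
I > Se: period and group pull opposite ways; the across-period shift dominates (295 vs 195 kJ/mol).
Approximate values (kJ/mol): C 122, P 72, Se 195, I 295.
So from lowest to highest: P < C < Se < I.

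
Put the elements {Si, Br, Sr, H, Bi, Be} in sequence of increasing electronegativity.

H is in period 1, group 1; Be is in period 2, group 2; Si is in period 3, group 14; Br is in period 4, group 17; Sr is in period 5, group 2; Bi is in period 6, group 15.
EN rises left→right (higher Z_eff, smaller atoms) and falls top→bottom (larger, more shielded atoms).
Here both period and group differ, so the two effects have to be weighed against each other.
Be > Sr: Be sits above Sr in group 2, so the down-group effect alone puts Be higher.
Si > Be: period and group pull opposite ways; the across-period shift dominates (1.90 vs 1.57).
Bi > Si: period and group pull opposite ways; the across-period shift dominates (2.02 vs 1.90).
H > Bi: the two effects oppose for this pair; the down-group effect wins (2.20 vs 2.02).
Br > H: period and group pull opposite ways; the across-period shift dominates (2.96 vs 2.20).
For reference (Pauling): H 2.20, Be 1.57, Si 1.90, Br 2.96, Sr 0.95, Bi 2.02.
So from lowest to highest: Sr < Be < Si < Bi < H < Br.

Sr < Be < Si < Bi < H < Br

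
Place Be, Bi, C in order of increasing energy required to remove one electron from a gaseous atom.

Be is in period 2, group 2; C is in period 2, group 14; Bi is in period 6, group 15.
IE₁ increases left→right with effective nuclear charge and decreases top→bottom as the valence shell moves farther out.
These span different periods and groups, so the two trends combine.
Be > Bi: period and group pull opposite ways; the down-group shift dominates (900 vs 703 kJ/mol).
C > Be: C lies to the right of Be in period 2, so the across-period effect alone puts C higher.
Tabulated first ionization energy (kJ/mol): Be 900, C 1086, Bi 703.
So from lowest to highest: Bi < Be < C.

Bi < Be < C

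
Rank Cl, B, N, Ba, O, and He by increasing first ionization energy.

First ionization energy rises across a period (greater Z_eff holds electrons more tightly) and falls down a group (valence electrons are farther from the nucleus).
Neither a single period nor a single group — weigh both effects.
B > Ba: both effects reinforce here, so B is clearly the higher of the two.
Cl > B: the two effects oppose for this pair; the across-period effect wins (1251 vs 801 kJ/mol).
O > Cl: period and group pull opposite ways; the down-group shift dominates (1314 vs 1251 kJ/mol).
N > O: this pair runs against the simple trend — see the exception note.
He > N: relative to N, both the across-period and down-group shifts push He's first ionization energy up.
Note the exception: N has a higher first ionization energy than O, contrary to the simple trend — pairing an electron in O's 2p⁴ costs repulsion energy, so O ionizes more easily than half-filled N (2p³).
Approximate values (kJ/mol): He 2372, B 801, N 1402, O 1314, Cl 1251, Ba 503.
So from lowest to highest: Ba < B < Cl < O < N < He.

Ba < B < Cl < O < N < He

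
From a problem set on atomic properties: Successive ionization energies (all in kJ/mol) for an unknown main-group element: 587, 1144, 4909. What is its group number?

Group 2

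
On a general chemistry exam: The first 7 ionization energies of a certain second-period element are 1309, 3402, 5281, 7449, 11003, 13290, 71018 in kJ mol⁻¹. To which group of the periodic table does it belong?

Look for the largest jump between consecutive ionization energies: IE7/IE6 ≈ 5.3, far larger than any earlier ratio.
That jump marks the point where a core electron is being removed. So the atom has 6 valence electrons.
A main-group element with 6 valence electrons is in group 16.

Group 16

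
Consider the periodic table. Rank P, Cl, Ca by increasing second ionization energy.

The second ionization energy removes an electron from the +1 ion. For each element: P⁺ still has 4 valence electrons; Cl⁺ still has 6 valence electrons; Ca⁺ still has 1 valence electron.
All are still removing valence electrons, so compare the +1 ions as you would atoms: IE_2 generally rises across a period (higher Z_eff) and falls down a group (larger shell), subject to the usual subshell exceptions.
Valence configurations: P⁺ [Ne]3s²3p², Cl⁺ [Ne]3s²3p⁴, Ca⁺ [Ar]4s¹.
The numbers (kJ/mol): P 1907, Cl 2298, Ca 1145.
Hence IE_2: Ca < P < Cl.

Ca < P < Cl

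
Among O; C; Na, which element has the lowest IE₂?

C

IE_2 is the cost of taking one more electron from the +1 cation: O⁺ still has 5 valence electrons; C⁺ still has 3 valence electrons; Na⁺ is the bare [Ne] core.
Core electrons are held far more tightly than valence electrons, so Na tops the IE_2 order.
Valence configurations: O⁺ [He]2s²2p³, C⁺ [He]2s²2p¹.
Tabulated IE_2 (kJ/mol): O 3388, C 2353, Na 4562.
Hence IE_2: C < O < Na.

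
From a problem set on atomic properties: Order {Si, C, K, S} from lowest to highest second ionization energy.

Si, S, C, K

IE_2 is the cost of taking one more electron from the +1 cation: Si⁺ still has 3 valence electrons; C⁺ still has 3 valence electrons; K⁺ is the bare [Ar] core; S⁺ still has 5 valence electrons.
Breaking into a closed-shell core is much more expensive than removing a leftover valence electron — K has the largest IE_2 here.
Valence configurations: Si⁺ [Ne]3s²3p¹, C⁺ [He]2s²2p¹, S⁺ [Ne]3s²3p³.
The numbers (kJ/mol): Si 1577, C 2353, K 3052, S 2252.
So the second ionization energies run Si < S < C < K.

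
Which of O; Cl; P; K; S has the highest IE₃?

O

The third ionization energy removes an electron from the +2 ion. For each element: O²⁺ still has 4 valence electrons; Cl²⁺ still has 5 valence electrons; P²⁺ still has 3 valence electrons; K²⁺ is already 1 electron into the core; S²⁺ still has 4 valence electrons.
Usually core removal costs more than valence removal, but here the competition is close: a tightly held n=2 valence electron can cost more to remove than an n=3 core electron, so the actual values have to decide it.
Valence configurations: O²⁺ [He]2s²2p², Cl²⁺ [Ne]3s²3p³, P²⁺ [Ne]3s²3p¹, S²⁺ [Ne]3s²3p².
Approximate IE_3 values (kJ/mol): O 5300, Cl 3822, P 2914, K 4420, S 3357.
Putting it together, IE_3: P < S < Cl < K < O.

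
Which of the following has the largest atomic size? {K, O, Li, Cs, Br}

Cs

Li is in period 2, group 1; O is in period 2, group 16; K is in period 4, group 1; Br is in period 4, group 17; Cs is in period 6, group 1.
Moving right in a period, electrons are added to the same shell under a stronger nuclear pull, so atoms get smaller; moving down, a new shell is opened and atoms get larger.
Neither a single period nor a single group — weigh both effects.
Br > O: period and group pull opposite ways; the down-group shift dominates (114 vs 63 pm).
Li > Br: the two effects oppose for this pair; the across-period effect wins (133 vs 114 pm).
K > Li: K sits below Li in group 1, so the down-group effect alone puts K larger.
Cs > K: Cs sits below K in group 1, so the down-group effect alone puts Cs larger.
For reference (pm): Li 133, O 63, K 196, Br 114, Cs 232.
The largest atomic size among these belongs to Cs.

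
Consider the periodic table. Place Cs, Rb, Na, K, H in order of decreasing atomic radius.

Cs, Rb, K, Na, H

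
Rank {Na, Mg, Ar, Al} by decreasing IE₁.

Na is in period 3, group 1; Mg is in period 3, group 2; Al is in period 3, group 13; Ar is in period 3, group 18.
IE₁ increases left→right with effective nuclear charge and decreases top→bottom as the valence shell moves farther out.
All lie in period 3; the across-period trend (first ionization energy increases left to right) applies, with the exception below.
Note the exception: Mg has a higher first ionization energy than Al, contrary to the simple trend — Al's single 3p electron is easier to remove than one from Mg's filled 3s².
Approximate values (kJ/mol): Na 496, Mg 738, Al 578, Ar 1521.
So from highest to lowest: Ar > Mg > Al > Na.

Ar, Mg, Al, Na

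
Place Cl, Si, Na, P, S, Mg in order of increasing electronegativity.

Na, Mg, Si, P, S, Cl

Atoms toward the upper right of the periodic table pull bonding electrons most strongly.
All lie in period 3, so electronegativity increases left to right.
So from lowest to highest: Na < Mg < Si < P < S < Cl.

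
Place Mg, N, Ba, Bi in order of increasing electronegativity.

N is in period 2, group 15; Mg is in period 3, group 2; Ba is in period 6, group 2; Bi is in period 6, group 15.
Electronegativity increases across a period and decreases down a group, tracking effective nuclear charge and atomic size.
Here both period and group differ, so the two effects have to be weighed against each other.
Mg > Ba: Mg sits above Ba in group 2, so the down-group effect alone puts Mg higher.
Bi > Mg: the two effects oppose for this pair; the across-period effect wins (2.02 vs 1.31).
N > Bi: N sits above Bi in group 15, so the down-group effect alone puts N higher.
Tabulated electronegativity (Pauling): N 3.04, Mg 1.31, Ba 0.89, Bi 2.02.
So from lowest to highest: Ba < Mg < Bi < N.

Ba < Mg < Bi < N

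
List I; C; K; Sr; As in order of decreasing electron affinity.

I > C > As > K > Sr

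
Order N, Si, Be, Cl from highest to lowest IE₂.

After 1 electron has been removed, what remains? N⁺ still has 4 valence electrons; Si⁺ still has 3 valence electrons; Be⁺ still has 1 valence electron; Cl⁺ still has 6 valence electrons.
All are still removing valence electrons, so compare the +1 ions as you would atoms: IE_2 generally rises across a period (higher Z_eff) and falls down a group (larger shell), subject to the usual subshell exceptions.
Valence configurations: N⁺ [He]2s²2p², Si⁺ [Ne]3s²3p¹, Be⁺ [He]2s¹, Cl⁺ [Ne]3s²3p⁴.
The numbers (kJ/mol): N 2856, Si 1577, Be 1757, Cl 2298.
Overall IE_2 order: Si < Be < Cl < N.

N, Cl, Be, Si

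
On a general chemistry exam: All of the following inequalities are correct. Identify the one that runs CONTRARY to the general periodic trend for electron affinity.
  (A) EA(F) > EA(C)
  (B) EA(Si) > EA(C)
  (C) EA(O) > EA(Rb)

(B)

The general trend: electron affinity increases across a period and decreases down a group.
(A) F (period 2, group 17) vs C (period 2, group 14): the stated order agrees with the simple trend.
(B) Si (period 3, group 14) vs C (period 2, group 14): the stated order contradicts the simple trend.
(C) O (period 2, group 16) vs Rb (period 5, group 1): the stated order agrees with the simple trend.
The exception is (B): Si's larger, more diffuse 3p orbitals accept an added electron slightly more readily than C's compact 2p.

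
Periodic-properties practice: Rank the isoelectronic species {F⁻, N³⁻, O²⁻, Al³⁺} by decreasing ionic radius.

N³⁻ > O²⁻ > F⁻ > Al³⁺

All of these have 10 electrons, so size is governed by nuclear charge alone: the more protons, the stronger the pull on the same electron cloud, and the smaller the ion.
Nuclear charges: Al³⁺ (Z=13), F⁻ (Z=9), O²⁻ (Z=8), N³⁻ (Z=7).
Largest to smallest: N³⁻ > O²⁻ > F⁻ > Al³⁺.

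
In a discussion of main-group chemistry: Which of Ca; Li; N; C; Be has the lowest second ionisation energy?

Ca

IE_2 is the cost of taking one more electron from the +1 cation: Ca⁺ still has 1 valence electron; Li⁺ is the bare [He] core; N⁺ still has 4 valence electrons; C⁺ still has 3 valence electrons; Be⁺ still has 1 valence electron.
Breaking into a closed-shell core is much more expensive than removing a leftover valence electron — Li has the largest IE_2 here.
Valence configurations: Ca⁺ [Ar]4s¹, N⁺ [He]2s²2p², C⁺ [He]2s²2p¹, Be⁺ [He]2s¹.
The numbers (kJ/mol): Ca 1145, Li 7298, N 2856, C 2353, Be 1757.
Putting it together, IE_2: Ca < Be < C < N < Li.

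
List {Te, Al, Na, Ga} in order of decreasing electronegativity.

Te, Ga, Al, Na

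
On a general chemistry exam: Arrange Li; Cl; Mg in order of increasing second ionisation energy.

Mg < Cl < Li

IE_2 is the cost of taking one more electron from the +1 cation: Li⁺ is the bare [He] core; Cl⁺ still has 6 valence electrons; Mg⁺ still has 1 valence electron.
Pulling an electron out of a noble-gas core costs far more than removing a remaining valence electron, so Li sits at the high end of IE_2.
Valence configurations: Cl⁺ [Ne]3s²3p⁴, Mg⁺ [Ne]3s¹.
Tabulated IE_2 (kJ/mol): Li 7298, Cl 2298, Mg 1451.
Putting it together, IE_2: Mg < Cl < Li.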